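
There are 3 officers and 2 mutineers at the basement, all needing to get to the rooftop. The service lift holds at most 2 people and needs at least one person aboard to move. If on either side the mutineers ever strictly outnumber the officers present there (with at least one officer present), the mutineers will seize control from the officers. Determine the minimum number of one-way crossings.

Counting alone: each trip to the rooftop takes at most 2 across and each return brings at least 1 back, so after t trips out (and t−1 returns) at most 2t − (t−1) of the 5 are across; that first reaches 5 at t = 4, so at least 7 crossings are needed.
The plan below uses exactly 7 crossings, so it is optimal:
1. 2 mutineers → the rooftop.  (the basement: 3O 0M; the rooftop: 0O 2M)
2. 1 mutineer ← the basement.  (the basement: 3O 1M; the rooftop: 0O 1M)
3. 2 officers → the rooftop.  (the basement: 1O 1M; the rooftop: 2O 1M)
4. 1 officer ← the basement.  (the basement: 2O 1M; the rooftop: 1O 1M)
5. 1 officer and 1 mutineer → the rooftop.  (the basement: 1O 0M; the rooftop: 2O 2M)
6. 1 mutineer ← the basement.  (the basement: 1O 1M; the rooftop: 2O 1M)
7. 1 officer and 1 mutineer → the rooftop.  (the basement: 0O 0M; the rooftop: 3O 2M)

7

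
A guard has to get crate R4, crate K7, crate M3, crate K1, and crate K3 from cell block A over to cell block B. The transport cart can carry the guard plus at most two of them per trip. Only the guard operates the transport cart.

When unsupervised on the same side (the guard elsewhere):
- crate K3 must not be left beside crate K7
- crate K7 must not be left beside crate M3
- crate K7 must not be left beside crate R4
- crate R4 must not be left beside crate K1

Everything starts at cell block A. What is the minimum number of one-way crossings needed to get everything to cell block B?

5

Counting alone: the guard can take at most 2 across per trip to cell block B, so moving all 5 needs at least 3 loaded trips out, with a return between consecutive ones — at least 5 crossings.
The plan below uses exactly 5 crossings, so it is optimal:
1. Guard goes to cell block B with crate K7 and crate R4.  [cell block A: crate K1, crate K3, crate M3 | cell block B: crate K7, crate R4]
2. Guard goes back to cell block A with crate K7.  [cell block A: crate K1, crate K3, crate K7, crate M3 | cell block B: crate R4]
3. Guard goes to cell block B with crate K3 and crate M3.  [cell block A: crate K1, crate K7 | cell block B: crate K3, crate M3, crate R4]
4. Guard goes back to cell block A alone.  [cell block A: crate K1, crate K7 | cell block B: crate K3, crate M3, crate R4]
5. Guard goes to cell block B with crate K1 and crate K7.  [cell block A: — | cell block B: crate K1, crate K3, crate K7, crate M3, crate R4]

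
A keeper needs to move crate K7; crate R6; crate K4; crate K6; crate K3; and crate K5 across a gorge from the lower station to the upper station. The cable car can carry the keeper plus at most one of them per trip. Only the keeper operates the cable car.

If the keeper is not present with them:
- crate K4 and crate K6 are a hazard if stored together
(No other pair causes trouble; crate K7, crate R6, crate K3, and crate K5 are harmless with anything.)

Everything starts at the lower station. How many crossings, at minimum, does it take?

11

Counting alone: the keeper can take at most 1 across per trip to the upper station, so moving all 6 needs at least 6 loaded trips out, with a return between consecutive ones — at least 11 crossings.
The plan below uses exactly 11 crossings, so it is optimal:
1. Keeper goes to the upper station with crate K4.
2. Keeper goes back to the lower station alone.
3. Keeper goes to the upper station with crate K7.
4. Keeper goes back to the lower station alone.
5. Keeper goes to the upper station with crate R6.
6. Keeper goes back to the lower station alone.
7. Keeper goes to the upper station with crate K3.
8. Keeper goes back to the lower station alone.
9. Keeper goes to the upper station with crate K5.
10. Keeper goes back to the lower station alone.
11. Keeper goes to the upper station with crate K6.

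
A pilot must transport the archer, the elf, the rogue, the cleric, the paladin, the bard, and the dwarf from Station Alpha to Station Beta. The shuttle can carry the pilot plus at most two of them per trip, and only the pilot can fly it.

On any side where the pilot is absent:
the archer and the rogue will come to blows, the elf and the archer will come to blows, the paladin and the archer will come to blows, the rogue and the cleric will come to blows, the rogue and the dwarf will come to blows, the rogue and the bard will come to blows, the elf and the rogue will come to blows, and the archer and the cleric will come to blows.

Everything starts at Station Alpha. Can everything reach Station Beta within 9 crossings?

Counting alone: the pilot can take at most 2 across per trip to Station Beta, so moving all 7 needs at least 4 loaded trips out, with a return between consecutive ones — at least 7 crossings.
The safety rule pushes this higher. Following every safe sequence of crossings, the most of the 7 that can be at Station Beta as the shuttle arrives there on crossings 7, 9 is 5, 6 respectively — never all 7.
So the move cannot be finished within 9 crossings. (The shortest complete plan takes 11:)
1. Pilot goes to Station Beta with the archer and the rogue.
2. Pilot goes back to Station Alpha with the archer.
3. Pilot goes to Station Beta with the archer and the paladin.
4. Pilot goes back to Station Alpha with the archer.
5. Pilot goes to Station Beta with the cleric and the elf.
6. Pilot goes back to Station Alpha with the rogue.
7. Pilot goes to Station Beta with the bard and the rogue.
8. Pilot goes back to Station Alpha with the rogue.
9. Pilot goes to Station Beta with the archer and the dwarf.
10. Pilot goes back to Station Alpha with the archer.
11. Pilot goes to Station Beta with the archer and the rogue.

No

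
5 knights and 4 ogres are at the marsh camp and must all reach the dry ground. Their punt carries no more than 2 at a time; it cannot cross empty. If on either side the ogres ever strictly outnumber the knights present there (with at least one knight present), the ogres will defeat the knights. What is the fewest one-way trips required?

15

Counting alone: each trip to the dry ground takes at most 2 across and each return brings at least 1 back, so after t trips out (and t−1 returns) at most 2t − (t−1) of the 9 are across; that first reaches 9 at t = 8, so at least 15 crossings are needed.
The plan below uses exactly 15 crossings, so it is optimal:
1. 2 ogres → the dry ground.  (the marsh camp: 5K 2O; the dry ground: 0K 2O)
2. 1 ogre ← the marsh camp.  (the marsh camp: 5K 3O; the dry ground: 0K 1O)
3. 2 ogres → the dry ground.  (the marsh camp: 5K 1O; the dry ground: 0K 3O)
4. 1 ogre ← the marsh camp.  (the marsh camp: 5K 2O; the dry ground: 0K 2O)
5. 2 knights → the dry ground.  (the marsh camp: 3K 2O; the dry ground: 2K 2O)
6. 1 ogre ← the marsh camp.  (the marsh camp: 3K 3O; the dry ground: 2K 1O)
7. 1 knight and 1 ogre → the dry ground.  (the marsh camp: 2K 2O; the dry ground: 3K 2O)
8. 1 knight ← the marsh camp.  (the marsh camp: 3K 2O; the dry ground: 2K 2O)
9. 1 knight and 1 ogre → the dry ground.  (the marsh camp: 2K 1O; the dry ground: 3K 3O)
10. 1 ogre ← the marsh camp.  (the marsh camp: 2K 2O; the dry ground: 3K 2O)
11. 1 knight and 1 ogre → the dry ground.  (the marsh camp: 1K 1O; the dry ground: 4K 3O)
12. 1 knight ← the marsh camp.  (the marsh camp: 2K 1O; the dry ground: 3K 3O)
13. 1 knight and 1 ogre → the dry ground.  (the marsh camp: 1K 0O; the dry ground: 4K 4O)
14. 1 ogre ← the marsh camp.  (the marsh camp: 1K 1O; the dry ground: 4K 3O)
15. 1 knight and 1 ogre → the dry ground.  (the marsh camp: 0K 0O; the dry ground: 5K 4O)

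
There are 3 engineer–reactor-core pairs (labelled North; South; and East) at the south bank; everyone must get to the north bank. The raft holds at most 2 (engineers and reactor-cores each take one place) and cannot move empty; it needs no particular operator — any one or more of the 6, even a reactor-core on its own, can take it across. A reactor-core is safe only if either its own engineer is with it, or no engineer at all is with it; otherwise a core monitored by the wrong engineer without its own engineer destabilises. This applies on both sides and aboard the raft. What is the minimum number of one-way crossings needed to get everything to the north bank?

Counting alone: each trip to the north bank takes at most 2 across and each return brings at least 1 back, so after t trips out (and t−1 returns) at most 2t − (t−1) of the 6 are across; that first reaches 6 at t = 5, so at least 9 crossings are needed.
The safety rule pushes this higher. Following every safe sequence of crossings, the most of the 6 that can be at the north bank as the raft arrives there on crossing 9 is 5 — never all 6.
So no plan with fewer than 11 crossings exists, and this one achieves 11:
1. engineer North and reactor-core North cross → the north bank.
2. engineer North crosses ← the south bank.
3. reactor-core East and reactor-core South cross → the north bank.
4. reactor-core North crosses ← the south bank.
5. engineer East and engineer South cross → the north bank.
6. engineer South and reactor-core South cross ← the south bank.
7. engineer North and engineer South cross → the north bank.
8. reactor-core East crosses ← the south bank.
9. reactor-core North and reactor-core South cross → the north bank.
10. engineer East crosses ← the south bank.
11. engineer East and reactor-core East cross → the north bank.

11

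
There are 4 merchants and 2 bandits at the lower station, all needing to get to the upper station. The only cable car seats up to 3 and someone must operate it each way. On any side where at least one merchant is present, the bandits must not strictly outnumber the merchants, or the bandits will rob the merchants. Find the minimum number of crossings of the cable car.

Counting alone: each trip to the upper station takes at most 3 across and each return brings at least 1 back, so after t trips out (and t−1 returns) at most 3t − (t−1) of the 6 are across; that first reaches 6 at t = 3, so at least 5 crossings are needed.
The plan below uses exactly 5 crossings, so it is optimal:
1. 2 bandits → the upper station.  (the lower station: 4M 0B; the upper station: 0M 2B)
2. 1 bandit ← the lower station.  (the lower station: 4M 1B; the upper station: 0M 1B)
3. 2 merchants and 1 bandit → the upper station.  (the lower station: 2M 0B; the upper station: 2M 2B)
4. 1 bandit ← the lower station.  (the lower station: 2M 1B; the upper station: 2M 1B)
5. 2 merchants and 1 bandit → the upper station.  (the lower station: 0M 0B; the upper station: 4M 2B)

5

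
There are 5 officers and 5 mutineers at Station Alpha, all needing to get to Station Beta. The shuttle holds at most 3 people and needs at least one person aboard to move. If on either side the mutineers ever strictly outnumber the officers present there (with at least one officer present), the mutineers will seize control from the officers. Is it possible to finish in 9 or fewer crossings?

Counting alone: each trip to Station Beta takes at most 3 across and each return brings at least 1 back, so after t trips out (and t−1 returns) at most 3t − (t−1) of the 10 are across; that first reaches 10 at t = 5, so at least 9 crossings are needed.
The safety rule pushes this higher. Following every safe sequence of crossings, the most of the 10 that can be at Station Beta as the shuttle arrives there on crossing 9 is 9 — never all 10.
So the move cannot be finished within 9 crossings. (The shortest complete plan takes 11:)
1. 2 mutineers → Station Beta.  (Station Alpha: 5O 3M; Station Beta: 0O 2M)
2. 1 mutineer ← Station Alpha.  (Station Alpha: 5O 4M; Station Beta: 0O 1M)
3. 3 mutineers → Station Beta.  (Station Alpha: 5O 1M; Station Beta: 0O 4M)
4. 1 mutineer ← Station Alpha.  (Station Alpha: 5O 2M; Station Beta: 0O 3M)
5. 3 officers → Station Beta.  (Station Alpha: 2O 2M; Station Beta: 3O 3M)
6. 1 officer and 1 mutineer ← Station Alpha.  (Station Alpha: 3O 3M; Station Beta: 2O 2M)
7. 3 officers → Station Beta.  (Station Alpha: 0O 3M; Station Beta: 5O 2M)
8. 1 mutineer ← Station Alpha.  (Station Alpha: 0O 4M; Station Beta: 5O 1M)
9. 2 mutineers → Station Beta.  (Station Alpha: 0O 2M; Station Beta: 5O 3M)
10. 1 mutineer ← Station Alpha.  (Station Alpha: 0O 3M; Station Beta: 5O 2M)
11. 3 mutineers → Station Beta.  (Station Alpha: 0O 0M; Station Beta: 5O 5M)

No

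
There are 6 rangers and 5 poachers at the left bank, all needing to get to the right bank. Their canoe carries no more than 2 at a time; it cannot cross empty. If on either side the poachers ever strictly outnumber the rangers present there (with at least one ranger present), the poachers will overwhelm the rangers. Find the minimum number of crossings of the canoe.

19

Counting alone: each trip to the right bank takes at most 2 across and each return brings at least 1 back, so after t trips out (and t−1 returns) at most 2t − (t−1) of the 11 are across; that first reaches 11 at t = 10, so at least 19 crossings are needed.
The plan below uses exactly 19 crossings, so it is optimal:
1. 2 poachers → the right bank.  (the left bank: 6R 3P; the right bank: 0R 2P)
2. 1 poacher ← the left bank.  (the left bank: 6R 4P; the right bank: 0R 1P)
3. 2 poachers → the right bank.  (the left bank: 6R 2P; the right bank: 0R 3P)
4. 1 poacher ← the left bank.  (the left bank: 6R 3P; the right bank: 0R 2P)
5. 2 rangers → the right bank.  (the left bank: 4R 3P; the right bank: 2R 2P)
6. 1 poacher ← the left bank.  (the left bank: 4R 4P; the right bank: 2R 1P)
7. 1 ranger and 1 poacher → the right bank.  (the left bank: 3R 3P; the right bank: 3R 2P)
8. 1 ranger ← the left bank.  (the left bank: 4R 3P; the right bank: 2R 2P)
9. 1 ranger and 1 poacher → the right bank.  (the left bank: 3R 2P; the right bank: 3R 3P)
10. 1 poacher ← the left bank.  (the left bank: 3R 3P; the right bank: 3R 2P)
11. 1 ranger and 1 poacher → the right bank.  (the left bank: 2R 2P; the right bank: 4R 3P)
12. 1 ranger ← the left bank.  (the left bank: 3R 2P; the right bank: 3R 3P)
13. 1 ranger and 1 poacher → the right bank.  (the left bank: 2R 1P; the right bank: 4R 4P)
14. 1 poacher ← the left bank.  (the left bank: 2R 2P; the right bank: 4R 3P)
15. 1 ranger and 1 poacher → the right bank.  (the left bank: 1R 1P; the right bank: 5R 4P)
16. 1 ranger ← the left bank.  (the left bank: 2R 1P; the right bank: 4R 4P)
17. 1 ranger and 1 poacher → the right bank.  (the left bank: 1R 0P; the right bank: 5R 5P)
18. 1 poacher ← the left bank.  (the left bank: 1R 1P; the right bank: 5R 4P)
19. 1 ranger and 1 poacher → the right bank.  (the left bank: 0R 0P; the right bank: 6R 5P)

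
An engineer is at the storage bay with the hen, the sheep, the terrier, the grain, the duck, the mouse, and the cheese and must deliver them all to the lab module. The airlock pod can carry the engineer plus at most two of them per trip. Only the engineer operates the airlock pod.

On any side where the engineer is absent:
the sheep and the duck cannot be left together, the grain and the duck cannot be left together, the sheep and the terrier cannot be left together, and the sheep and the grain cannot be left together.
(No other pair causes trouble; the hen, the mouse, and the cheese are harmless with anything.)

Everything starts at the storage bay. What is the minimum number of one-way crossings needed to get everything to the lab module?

11

Counting alone: the engineer can take at most 2 across per trip to the lab module, so moving all 7 needs at least 4 loaded trips out, with a return between consecutive ones — at least 7 crossings.
The safety rule pushes this higher. Following every safe sequence of crossings, the most of the 7 that can be at the lab module as the airlock pod arrives there on crossings 7, 9 is 5, 6 respectively — never all 7.
So no plan with fewer than 11 crossings exists, and this one achieves 11:
1. Engineer goes to the lab module with the grain and the sheep.  [the storage bay: the cheese, the duck, the hen, the mouse, the terrier | the lab module: the grain, the sheep]
2. Engineer goes back to the storage bay with the sheep.  [the storage bay: the cheese, the duck, the hen, the mouse, the sheep, the terrier | the lab module: the grain]
3. Engineer goes to the lab module with the hen and the sheep.  [the storage bay: the cheese, the duck, the mouse, the terrier | the lab module: the grain, the hen, the sheep]
4. Engineer goes back to the storage bay with the sheep.  [the storage bay: the cheese, the duck, the mouse, the sheep, the terrier | the lab module: the grain, the hen]
5. Engineer goes to the lab module with the sheep and the terrier.  [the storage bay: the cheese, the duck, the mouse | the lab module: the grain, the hen, the sheep, the terrier]
6. Engineer goes back to the storage bay with the sheep.  [the storage bay: the cheese, the duck, the mouse, the sheep | the lab module: the grain, the hen, the terrier]
7. Engineer goes to the lab module with the mouse and the sheep.  [the storage bay: the cheese, the duck | the lab module: the grain, the hen, the mouse, the sheep, the terrier]
8. Engineer goes back to the storage bay with the sheep.  [the storage bay: the cheese, the duck, the sheep | the lab module: the grain, the hen, the mouse, the terrier]
9. Engineer goes to the lab module with the cheese and the sheep.  [the storage bay: the duck | the lab module: the cheese, the grain, the hen, the mouse, the sheep, the terrier]
10. Engineer goes back to the storage bay with the sheep.  [the storage bay: the duck, the sheep | the lab module: the cheese, the grain, the hen, the mouse, the terrier]
11. Engineer goes to the lab module with the duck and the sheep.  [the storage bay: — | the lab module: the cheese, the duck, the grain, the hen, the mouse, the sheep, the terrier]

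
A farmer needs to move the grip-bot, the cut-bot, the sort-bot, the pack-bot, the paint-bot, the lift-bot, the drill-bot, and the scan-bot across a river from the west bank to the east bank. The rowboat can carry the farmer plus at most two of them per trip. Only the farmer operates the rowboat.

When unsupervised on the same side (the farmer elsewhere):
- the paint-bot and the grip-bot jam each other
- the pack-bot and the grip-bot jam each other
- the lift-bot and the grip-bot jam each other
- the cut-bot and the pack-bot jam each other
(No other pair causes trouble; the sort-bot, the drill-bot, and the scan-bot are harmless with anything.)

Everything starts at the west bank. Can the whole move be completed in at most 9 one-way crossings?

Yes — this plan uses 9 crossings (≤ 9):
1. Farmer goes to the east bank with the cut-bot and the grip-bot.  [the west bank: the drill-bot, the lift-bot, the pack-bot, the paint-bot, the scan-bot, the sort-bot | the east bank: the cut-bot, the grip-bot]
2. Farmer goes back to the west bank alone.  [the west bank: the drill-bot, the lift-bot, the pack-bot, the paint-bot, the scan-bot, the sort-bot | the east bank: the cut-bot, the grip-bot]
3. Farmer goes to the east bank with the sort-bot.  [the west bank: the drill-bot, the lift-bot, the pack-bot, the paint-bot, the scan-bot | the east bank: the cut-bot, the grip-bot, the sort-bot]
4. Farmer goes back to the west bank alone.  [the west bank: the drill-bot, the lift-bot, the pack-bot, the paint-bot, the scan-bot | the east bank: the cut-bot, the grip-bot, the sort-bot]
5. Farmer goes to the east bank with the drill-bot and the scan-bot.  [the west bank: the lift-bot, the pack-bot, the paint-bot | the east bank: the cut-bot, the drill-bot, the grip-bot, the scan-bot, the sort-bot]
6. Farmer goes back to the west bank alone.  [the west bank: the lift-bot, the pack-bot, the paint-bot | the east bank: the cut-bot, the drill-bot, the grip-bot, the scan-bot, the sort-bot]
7. Farmer goes to the east bank with the lift-bot and the paint-bot.  [the west bank: the pack-bot | the east bank: the cut-bot, the drill-bot, the grip-bot, the lift-bot, the paint-bot, the scan-bot, the sort-bot]
8. Farmer goes back to the west bank with the grip-bot.  [the west bank: the grip-bot, the pack-bot | the east bank: the cut-bot, the drill-bot, the lift-bot, the paint-bot, the scan-bot, the sort-bot]
9. Farmer goes to the east bank with the grip-bot and the pack-bot.  [the west bank: — | the east bank: the cut-bot, the drill-bot, the grip-bot, the lift-bot, the pack-bot, the paint-bot, the scan-bot, the sort-bot]

Yes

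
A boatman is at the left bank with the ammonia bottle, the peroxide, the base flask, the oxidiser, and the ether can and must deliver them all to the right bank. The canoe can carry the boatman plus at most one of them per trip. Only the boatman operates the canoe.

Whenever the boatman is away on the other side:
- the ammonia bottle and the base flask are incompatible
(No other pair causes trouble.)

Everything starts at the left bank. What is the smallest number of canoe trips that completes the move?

9

Counting alone: the boatman can take at most 1 across per trip to the right bank, so moving all 5 needs at least 5 loaded trips out, with a return between consecutive ones — at least 9 crossings.
The plan below uses exactly 9 crossings, so it is optimal:
1. Boatman goes to the right bank with the ammonia bottle.
2. Boatman goes back to the left bank alone.
3. Boatman goes to the right bank with the peroxide.
4. Boatman goes back to the left bank alone.
5. Boatman goes to the right bank with the oxidiser.
6. Boatman goes back to the left bank alone.
7. Boatman goes to the right bank with the ether can.
8. Boatman goes back to the left bank alone.
9. Boatman goes to the right bank with the base flask.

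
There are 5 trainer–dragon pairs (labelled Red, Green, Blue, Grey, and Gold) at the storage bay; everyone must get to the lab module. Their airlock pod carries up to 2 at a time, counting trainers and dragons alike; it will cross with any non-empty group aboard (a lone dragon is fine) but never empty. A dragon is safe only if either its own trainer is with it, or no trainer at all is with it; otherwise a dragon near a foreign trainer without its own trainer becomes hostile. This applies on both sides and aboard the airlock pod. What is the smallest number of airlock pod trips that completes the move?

impossible

Following every safe sequence of crossings from the start, the most of the 10 that can be at the lab module as the airlock pod arrives there on crossings 1, 3, 5, 7 is 2, 3, 4, 5 respectively; the best ever achieved is 5 of 10.
From crossing 9 on, no configuration arises that was not already reachable earlier: only 82 distinct safe configurations (who is on which side, and where the airlock pod is) can ever be reached, none of them has everyone across, and every continuation just revisits them. So no valid plan exists.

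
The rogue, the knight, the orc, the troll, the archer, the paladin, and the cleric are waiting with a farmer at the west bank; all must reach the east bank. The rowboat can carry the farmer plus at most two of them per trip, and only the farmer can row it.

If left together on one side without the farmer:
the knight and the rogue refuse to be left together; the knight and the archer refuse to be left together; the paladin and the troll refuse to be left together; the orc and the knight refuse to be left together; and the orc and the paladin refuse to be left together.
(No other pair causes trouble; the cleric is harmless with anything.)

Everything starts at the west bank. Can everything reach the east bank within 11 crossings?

Yes — this plan uses 9 crossings (≤ 11):
1. Farmer goes to the east bank with the knight and the paladin.
2. Farmer goes back to the west bank alone.
3. Farmer goes to the east bank with the rogue.
4. Farmer goes back to the west bank with the knight.
5. Farmer goes to the east bank with the archer and the orc.
6. Farmer goes back to the west bank with the paladin.
7. Farmer goes to the east bank with the cleric and the troll.
8. Farmer goes back to the west bank alone.
9. Farmer goes to the east bank with the knight and the paladin.

Yes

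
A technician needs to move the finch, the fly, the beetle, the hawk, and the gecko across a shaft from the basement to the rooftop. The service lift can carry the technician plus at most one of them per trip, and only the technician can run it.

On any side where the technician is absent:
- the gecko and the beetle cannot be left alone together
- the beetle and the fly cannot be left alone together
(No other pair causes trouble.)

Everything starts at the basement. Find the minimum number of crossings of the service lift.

11

Counting alone: the technician can take at most 1 across per trip to the rooftop, so moving all 5 needs at least 5 loaded trips out, with a return between consecutive ones — at least 9 crossings.
The safety rule pushes this higher. Following every safe sequence of crossings, the most of the 5 that can be at the rooftop as the service lift arrives there on crossing 9 is 4 — never all 5.
So no plan with fewer than 11 crossings exists, and this one achieves 11:
1. Technician goes to the rooftop with the beetle.  [the basement: the finch, the fly, the gecko, the hawk | the rooftop: the beetle]
2. Technician goes back to the basement alone.  [the basement: the finch, the fly, the gecko, the hawk | the rooftop: the beetle]
3. Technician goes to the rooftop with the finch.  [the basement: the fly, the gecko, the hawk | the rooftop: the beetle, the finch]
4. Technician goes back to the basement alone.  [the basement: the fly, the gecko, the hawk | the rooftop: the beetle, the finch]
5. Technician goes to the rooftop with the fly.  [the basement: the gecko, the hawk | the rooftop: the beetle, the finch, the fly]
6. Technician goes back to the basement with the beetle.  [the basement: the beetle, the gecko, the hawk | the rooftop: the finch, the fly]
7. Technician goes to the rooftop with the gecko.  [the basement: the beetle, the hawk | the rooftop: the finch, the fly, the gecko]
8. Technician goes back to the basement alone.  [the basement: the beetle, the hawk | the rooftop: the finch, the fly, the gecko]
9. Technician goes to the rooftop with the hawk.  [the basement: the beetle | the rooftop: the finch, the fly, the gecko, the hawk]
10. Technician goes back to the basement alone.  [the basement: the beetle | the rooftop: the finch, the fly, the gecko, the hawk]
11. Technician goes to the rooftop with the beetle.  [the basement: — | the rooftop: the beetle, the finch, the fly, the gecko, the hawk]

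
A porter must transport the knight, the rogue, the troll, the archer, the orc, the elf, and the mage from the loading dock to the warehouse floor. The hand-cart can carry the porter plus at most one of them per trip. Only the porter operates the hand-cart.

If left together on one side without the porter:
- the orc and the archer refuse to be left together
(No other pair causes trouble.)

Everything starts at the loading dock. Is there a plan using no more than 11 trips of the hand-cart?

No

Counting alone: the porter can take at most 1 across per trip to the warehouse floor, so moving all 7 needs at least 7 loaded trips out, with a return between consecutive ones — at least 13 crossings.
Since 11 < 13, 11 crossings cannot be enough. (The shortest complete plan in fact takes 13:)
1. Porter goes to the warehouse floor with the archer.
2. Porter goes back to the loading dock alone.
3. Porter goes to the warehouse floor with the knight.
4. Porter goes back to the loading dock alone.
5. Porter goes to the warehouse floor with the rogue.
6. Porter goes back to the loading dock alone.
7. Porter goes to the warehouse floor with the troll.
8. Porter goes back to the loading dock alone.
9. Porter goes to the warehouse floor with the elf.
10. Porter goes back to the loading dock alone.
11. Porter goes to the warehouse floor with the mage.
12. Porter goes back to the loading dock alone.
13. Porter goes to the warehouse floor with the orc.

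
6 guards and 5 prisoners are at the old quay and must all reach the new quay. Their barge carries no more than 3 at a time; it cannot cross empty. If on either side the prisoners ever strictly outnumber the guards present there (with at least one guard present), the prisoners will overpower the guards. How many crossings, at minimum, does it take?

Counting alone: each trip to the new quay takes at most 3 across and each return brings at least 1 back, so after t trips out (and t−1 returns) at most 3t − (t−1) of the 11 are across; that first reaches 11 at t = 5, so at least 9 crossings are needed.
The plan below uses exactly 9 crossings, so it is optimal:
1. 3 prisoners → the new quay.  (the old quay: 6G 2P; the new quay: 0G 3P)
2. 1 prisoner ← the old quay.  (the old quay: 6G 3P; the new quay: 0G 2P)
3. 3 guards → the new quay.  (the old quay: 3G 3P; the new quay: 3G 2P)
4. 1 guard ← the old quay.  (the old quay: 4G 3P; the new quay: 2G 2P)
5. 2 guards and 1 prisoner → the new quay.  (the old quay: 2G 2P; the new quay: 4G 3P)
6. 1 guard ← the old quay.  (the old quay: 3G 2P; the new quay: 3G 3P)
7. 2 guards and 1 prisoner → the new quay.  (the old quay: 1G 1P; the new quay: 5G 4P)
8. 1 guard ← the old quay.  (the old quay: 2G 1P; the new quay: 4G 4P)
9. 2 guards and 1 prisoner → the new quay.  (the old quay: 0G 0P; the new quay: 6G 5P)

9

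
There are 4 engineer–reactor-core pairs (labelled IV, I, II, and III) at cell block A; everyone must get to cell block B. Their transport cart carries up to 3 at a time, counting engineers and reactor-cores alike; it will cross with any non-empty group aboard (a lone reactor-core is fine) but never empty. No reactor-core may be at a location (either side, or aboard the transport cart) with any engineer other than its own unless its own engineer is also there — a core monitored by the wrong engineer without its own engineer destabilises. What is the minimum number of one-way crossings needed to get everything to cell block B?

Counting alone: each trip to cell block B takes at most 3 across and each return brings at least 1 back, so after t trips out (and t−1 returns) at most 3t − (t−1) of the 8 are across; that first reaches 8 at t = 4, so at least 7 crossings are needed.
The safety rule pushes this higher. Following every safe sequence of crossings, the most of the 8 that can be at cell block B as the transport cart arrives there on crossing 7 is 7 — never all 8.
So no plan with fewer than 9 crossings exists, and this one achieves 9:
1. engineer IV and reactor-core IV cross → cell block B.
2. engineer IV crosses ← cell block A.
3. engineer I, engineer IV, and reactor-core I cross → cell block B.
4. engineer IV and reactor-core IV cross ← cell block A.
5. engineer II, engineer III, and engineer IV cross → cell block B.
6. reactor-core I crosses ← cell block A.
7. reactor-core I and reactor-core IV cross → cell block B.
8. reactor-core IV crosses ← cell block A.
9. reactor-core II, reactor-core III, and reactor-core IV cross → cell block B.

9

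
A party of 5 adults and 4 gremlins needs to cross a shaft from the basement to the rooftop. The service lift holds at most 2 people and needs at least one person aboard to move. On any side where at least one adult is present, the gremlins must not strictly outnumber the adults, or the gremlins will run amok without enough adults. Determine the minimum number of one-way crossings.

15

Counting alone: each trip to the rooftop takes at most 2 across and each return brings at least 1 back, so after t trips out (and t−1 returns) at most 2t − (t−1) of the 9 are across; that first reaches 9 at t = 8, so at least 15 crossings are needed.
The plan below uses exactly 15 crossings, so it is optimal:
1. 2 gremlins → the rooftop.  (the basement: 5A 2G; the rooftop: 0A 2G)
2. 1 gremlin ← the basement.  (the basement: 5A 3G; the rooftop: 0A 1G)
3. 2 gremlins → the rooftop.  (the basement: 5A 1G; the rooftop: 0A 3G)
4. 1 gremlin ← the basement.  (the basement: 5A 2G; the rooftop: 0A 2G)
5. 2 adults → the rooftop.  (the basement: 3A 2G; the rooftop: 2A 2G)
6. 1 gremlin ← the basement.  (the basement: 3A 3G; the rooftop: 2A 1G)
7. 1 adult and 1 gremlin → the rooftop.  (the basement: 2A 2G; the rooftop: 3A 2G)
8. 1 adult ← the basement.  (the basement: 3A 2G; the rooftop: 2A 2G)
9. 1 adult and 1 gremlin → the rooftop.  (the basement: 2A 1G; the rooftop: 3A 3G)
10. 1 gremlin ← the basement.  (the basement: 2A 2G; the rooftop: 3A 2G)
11. 1 adult and 1 gremlin → the rooftop.  (the basement: 1A 1G; the rooftop: 4A 3G)
12. 1 adult ← the basement.  (the basement: 2A 1G; the rooftop: 3A 3G)
13. 1 adult and 1 gremlin → the rooftop.  (the basement: 1A 0G; the rooftop: 4A 4G)
14. 1 gremlin ← the basement.  (the basement: 1A 1G; the rooftop: 4A 3G)
15. 1 adult and 1 gremlin → the rooftop.  (the basement: 0A 0G; the rooftop: 5A 4G)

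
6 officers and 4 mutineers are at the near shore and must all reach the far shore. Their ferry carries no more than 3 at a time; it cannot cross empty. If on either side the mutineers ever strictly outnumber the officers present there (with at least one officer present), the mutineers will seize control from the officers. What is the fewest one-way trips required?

9

Counting alone: each trip to the far shore takes at most 3 across and each return brings at least 1 back, so after t trips out (and t−1 returns) at most 3t − (t−1) of the 10 are across; that first reaches 10 at t = 5, so at least 9 crossings are needed.
The plan below uses exactly 9 crossings, so it is optimal:
1. 2 mutineers → the far shore.  (the near shore: 6O 2M; the far shore: 0O 2M)
2. 1 mutineer ← the near shore.  (the near shore: 6O 3M; the far shore: 0O 1M)
3. 3 mutineers → the far shore.  (the near shore: 6O 0M; the far shore: 0O 4M)
4. 1 mutineer ← the near shore.  (the near shore: 6O 1M; the far shore: 0O 3M)
5. 3 officers → the far shore.  (the near shore: 3O 1M; the far shore: 3O 3M)
6. 1 mutineer ← the near shore.  (the near shore: 3O 2M; the far shore: 3O 2M)
7. 1 officer and 2 mutineers → the far shore.  (the near shore: 2O 0M; the far shore: 4O 4M)
8. 1 mutineer ← the near shore.  (the near shore: 2O 1M; the far shore: 4O 3M)
9. 2 officers and 1 mutineer → the far shore.  (the near shore: 0O 0M; the far shore: 6O 4M)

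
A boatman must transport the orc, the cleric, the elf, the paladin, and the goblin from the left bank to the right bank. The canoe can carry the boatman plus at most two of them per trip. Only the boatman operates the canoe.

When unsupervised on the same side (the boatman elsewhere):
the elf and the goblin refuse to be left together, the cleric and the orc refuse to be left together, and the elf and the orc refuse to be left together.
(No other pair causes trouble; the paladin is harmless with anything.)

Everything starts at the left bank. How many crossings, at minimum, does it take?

5

Counting alone: the boatman can take at most 2 across per trip to the right bank, so moving all 5 needs at least 3 loaded trips out, with a return between consecutive ones — at least 5 crossings.
The plan below uses exactly 5 crossings, so it is optimal:
1. Boatman goes to the right bank with the elf and the orc.
2. Boatman goes back to the left bank with the orc.
3. Boatman goes to the right bank with the cleric and the paladin.
4. Boatman goes back to the left bank alone.
5. Boatman goes to the right bank with the goblin and the orc.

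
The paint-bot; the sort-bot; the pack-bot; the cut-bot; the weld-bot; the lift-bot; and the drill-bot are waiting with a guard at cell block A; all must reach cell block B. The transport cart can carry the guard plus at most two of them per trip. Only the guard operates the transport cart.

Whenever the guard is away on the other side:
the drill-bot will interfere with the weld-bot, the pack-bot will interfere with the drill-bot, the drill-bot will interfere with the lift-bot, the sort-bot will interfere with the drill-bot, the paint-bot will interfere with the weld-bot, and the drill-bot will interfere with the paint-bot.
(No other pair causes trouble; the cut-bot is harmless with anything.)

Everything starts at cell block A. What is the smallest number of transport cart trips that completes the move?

Counting alone: the guard can take at most 2 across per trip to cell block B, so moving all 7 needs at least 4 loaded trips out, with a return between consecutive ones — at least 7 crossings.
The safety rule pushes this higher. Following every safe sequence of crossings, the most of the 7 that can be at cell block B as the transport cart arrives there on crossings 7, 9 is 5, 6 respectively — never all 7.
So no plan with fewer than 11 crossings exists, and this one achieves 11:
1. Guard goes to cell block B with the drill-bot and the paint-bot.  [cell block A: the cut-bot, the lift-bot, the pack-bot, the sort-bot, the weld-bot | cell block B: the drill-bot, the paint-bot]
2. Guard goes back to cell block A with the paint-bot.  [cell block A: the cut-bot, the lift-bot, the pack-bot, the paint-bot, the sort-bot, the weld-bot | cell block B: the drill-bot]
3. Guard goes to cell block B with the paint-bot and the sort-bot.  [cell block A: the cut-bot, the lift-bot, the pack-bot, the weld-bot | cell block B: the drill-bot, the paint-bot, the sort-bot]
4. Guard goes back to cell block A with the drill-bot.  [cell block A: the cut-bot, the drill-bot, the lift-bot, the pack-bot, the weld-bot | cell block B: the paint-bot, the sort-bot]
5. Guard goes to cell block B with the drill-bot and the pack-bot.  [cell block A: the cut-bot, the lift-bot, the weld-bot | cell block B: the drill-bot, the pack-bot, the paint-bot, the sort-bot]
6. Guard goes back to cell block A with the drill-bot.  [cell block A: the cut-bot, the drill-bot, the lift-bot, the weld-bot | cell block B: the pack-bot, the paint-bot, the sort-bot]
7. Guard goes to cell block B with the cut-bot and the drill-bot.  [cell block A: the lift-bot, the weld-bot | cell block B: the cut-bot, the drill-bot, the pack-bot, the paint-bot, the sort-bot]
8. Guard goes back to cell block A with the drill-bot.  [cell block A: the drill-bot, the lift-bot, the weld-bot | cell block B: the cut-bot, the pack-bot, the paint-bot, the sort-bot]
9. Guard goes to cell block B with the lift-bot and the weld-bot.  [cell block A: the drill-bot | cell block B: the cut-bot, the lift-bot, the pack-bot, the paint-bot, the sort-bot, the weld-bot]
10. Guard goes back to cell block A with the paint-bot.  [cell block A: the drill-bot, the paint-bot | cell block B: the cut-bot, the lift-bot, the pack-bot, the sort-bot, the weld-bot]
11. Guard goes to cell block B with the drill-bot and the paint-bot.  [cell block A: — | cell block B: the cut-bot, the drill-bot, the lift-bot, the pack-bot, the paint-bot, the sort-bot, the weld-bot]

11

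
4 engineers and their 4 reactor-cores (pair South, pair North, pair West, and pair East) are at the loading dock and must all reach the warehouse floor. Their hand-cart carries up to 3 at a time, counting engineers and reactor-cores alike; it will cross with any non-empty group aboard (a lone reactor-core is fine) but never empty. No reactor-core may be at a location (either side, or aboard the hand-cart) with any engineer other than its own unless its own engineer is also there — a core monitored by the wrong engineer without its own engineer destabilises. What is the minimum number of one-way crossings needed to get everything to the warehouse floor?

9

Counting alone: each trip to the warehouse floor takes at most 3 across and each return brings at least 1 back, so after t trips out (and t−1 returns) at most 3t − (t−1) of the 8 are across; that first reaches 8 at t = 4, so at least 7 crossings are needed.
The safety rule pushes this higher. Following every safe sequence of crossings, the most of the 8 that can be at the warehouse floor as the hand-cart arrives there on crossing 7 is 7 — never all 8.
So no plan with fewer than 9 crossings exists, and this one achieves 9:
1. engineer South and reactor-core South cross → the warehouse floor.
2. engineer South crosses ← the loading dock.
3. engineer North, engineer South, and reactor-core North cross → the warehouse floor.
4. engineer South and reactor-core South cross ← the loading dock.
5. engineer East, engineer South, and engineer West cross → the warehouse floor.
6. reactor-core North crosses ← the loading dock.
7. reactor-core North and reactor-core South cross → the warehouse floor.
8. reactor-core South crosses ← the loading dock.
9. reactor-core East, reactor-core South, and reactor-core West cross → the warehouse floor.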